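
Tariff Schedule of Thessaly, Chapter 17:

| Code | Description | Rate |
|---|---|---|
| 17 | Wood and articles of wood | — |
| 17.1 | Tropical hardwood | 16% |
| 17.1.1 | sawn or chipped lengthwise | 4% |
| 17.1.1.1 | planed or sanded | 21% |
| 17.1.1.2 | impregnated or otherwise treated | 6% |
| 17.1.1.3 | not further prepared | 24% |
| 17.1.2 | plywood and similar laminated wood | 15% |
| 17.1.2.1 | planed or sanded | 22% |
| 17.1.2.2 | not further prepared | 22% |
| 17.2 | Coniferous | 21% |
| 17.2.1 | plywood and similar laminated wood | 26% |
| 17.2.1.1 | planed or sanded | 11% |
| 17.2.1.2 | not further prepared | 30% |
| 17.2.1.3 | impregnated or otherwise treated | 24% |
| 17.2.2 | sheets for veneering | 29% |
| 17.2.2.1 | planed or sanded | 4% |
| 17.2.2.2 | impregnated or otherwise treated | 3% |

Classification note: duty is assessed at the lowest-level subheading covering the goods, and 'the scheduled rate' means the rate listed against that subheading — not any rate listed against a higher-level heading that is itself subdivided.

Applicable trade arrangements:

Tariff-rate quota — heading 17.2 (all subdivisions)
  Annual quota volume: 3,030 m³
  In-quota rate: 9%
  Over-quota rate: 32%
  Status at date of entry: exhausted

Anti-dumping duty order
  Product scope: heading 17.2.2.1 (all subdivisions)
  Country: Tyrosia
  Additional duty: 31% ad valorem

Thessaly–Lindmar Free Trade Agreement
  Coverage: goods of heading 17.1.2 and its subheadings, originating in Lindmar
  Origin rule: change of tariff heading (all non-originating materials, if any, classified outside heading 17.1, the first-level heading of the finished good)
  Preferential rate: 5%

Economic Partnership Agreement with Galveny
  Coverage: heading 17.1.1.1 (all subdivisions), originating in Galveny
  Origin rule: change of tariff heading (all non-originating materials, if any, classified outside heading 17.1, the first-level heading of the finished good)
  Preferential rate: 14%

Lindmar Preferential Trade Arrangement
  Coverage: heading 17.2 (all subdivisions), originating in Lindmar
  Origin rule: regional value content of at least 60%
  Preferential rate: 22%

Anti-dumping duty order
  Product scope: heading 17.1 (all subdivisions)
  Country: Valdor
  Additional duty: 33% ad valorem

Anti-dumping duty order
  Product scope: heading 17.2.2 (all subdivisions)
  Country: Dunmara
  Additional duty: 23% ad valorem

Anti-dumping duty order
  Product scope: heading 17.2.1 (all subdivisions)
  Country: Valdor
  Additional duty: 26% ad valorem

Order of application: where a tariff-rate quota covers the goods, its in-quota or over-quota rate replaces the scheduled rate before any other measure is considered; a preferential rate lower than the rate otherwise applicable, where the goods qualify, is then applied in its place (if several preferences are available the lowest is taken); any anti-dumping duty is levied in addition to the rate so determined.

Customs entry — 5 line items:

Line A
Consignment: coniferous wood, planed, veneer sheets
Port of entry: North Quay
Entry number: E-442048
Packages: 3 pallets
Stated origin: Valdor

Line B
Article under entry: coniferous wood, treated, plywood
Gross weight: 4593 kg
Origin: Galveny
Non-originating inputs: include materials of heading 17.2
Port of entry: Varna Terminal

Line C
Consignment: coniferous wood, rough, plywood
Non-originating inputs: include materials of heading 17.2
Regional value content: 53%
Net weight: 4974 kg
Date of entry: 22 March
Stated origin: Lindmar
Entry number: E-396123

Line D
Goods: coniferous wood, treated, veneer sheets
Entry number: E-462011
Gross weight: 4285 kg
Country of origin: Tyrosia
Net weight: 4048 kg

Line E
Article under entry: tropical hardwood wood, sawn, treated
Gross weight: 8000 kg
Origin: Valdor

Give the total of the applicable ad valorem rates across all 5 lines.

167%

Line A: coniferous → 17.2; veneer sheets → 17.2.2; planed → 17.2.2.1. Scheduled 4%. quota on 17.2 exhausted → over-quota 32%. → 32%.
Line B: coniferous → 17.2; plywood → 17.2.1; treated → 17.2.1.3. Scheduled 24%. quota on 17.2 exhausted → over-quota 32%; Galveny agreement on 17.1.1.1: 17.2.1.3 not covered. → 32%.
Line C: coniferous → 17.2; plywood → 17.2.1; rough → 17.2.1.2. Scheduled 30%. quota on 17.2 exhausted → over-quota 32%; Lindmar agreement on 17.1.2: 17.2.1.2 not covered; Lindmar agreement on 17.2: RVC < 60%. → 32%.
Line D: coniferous → 17.2; veneer sheets → 17.2.2; treated → 17.2.2.2. Scheduled 3%. quota on 17.2 exhausted → over-quota 32%. → 32%.
Line E: tropical hardwood → 17.1; sawn → 17.1.1; treated → 17.1.1.2. Scheduled 6%. anti-dumping (Valdor, 17.1): +33%; total 6% + 33% = 39%. → 39%.
Sum: 32% + 32% + 32% + 32% + 39% = 167%.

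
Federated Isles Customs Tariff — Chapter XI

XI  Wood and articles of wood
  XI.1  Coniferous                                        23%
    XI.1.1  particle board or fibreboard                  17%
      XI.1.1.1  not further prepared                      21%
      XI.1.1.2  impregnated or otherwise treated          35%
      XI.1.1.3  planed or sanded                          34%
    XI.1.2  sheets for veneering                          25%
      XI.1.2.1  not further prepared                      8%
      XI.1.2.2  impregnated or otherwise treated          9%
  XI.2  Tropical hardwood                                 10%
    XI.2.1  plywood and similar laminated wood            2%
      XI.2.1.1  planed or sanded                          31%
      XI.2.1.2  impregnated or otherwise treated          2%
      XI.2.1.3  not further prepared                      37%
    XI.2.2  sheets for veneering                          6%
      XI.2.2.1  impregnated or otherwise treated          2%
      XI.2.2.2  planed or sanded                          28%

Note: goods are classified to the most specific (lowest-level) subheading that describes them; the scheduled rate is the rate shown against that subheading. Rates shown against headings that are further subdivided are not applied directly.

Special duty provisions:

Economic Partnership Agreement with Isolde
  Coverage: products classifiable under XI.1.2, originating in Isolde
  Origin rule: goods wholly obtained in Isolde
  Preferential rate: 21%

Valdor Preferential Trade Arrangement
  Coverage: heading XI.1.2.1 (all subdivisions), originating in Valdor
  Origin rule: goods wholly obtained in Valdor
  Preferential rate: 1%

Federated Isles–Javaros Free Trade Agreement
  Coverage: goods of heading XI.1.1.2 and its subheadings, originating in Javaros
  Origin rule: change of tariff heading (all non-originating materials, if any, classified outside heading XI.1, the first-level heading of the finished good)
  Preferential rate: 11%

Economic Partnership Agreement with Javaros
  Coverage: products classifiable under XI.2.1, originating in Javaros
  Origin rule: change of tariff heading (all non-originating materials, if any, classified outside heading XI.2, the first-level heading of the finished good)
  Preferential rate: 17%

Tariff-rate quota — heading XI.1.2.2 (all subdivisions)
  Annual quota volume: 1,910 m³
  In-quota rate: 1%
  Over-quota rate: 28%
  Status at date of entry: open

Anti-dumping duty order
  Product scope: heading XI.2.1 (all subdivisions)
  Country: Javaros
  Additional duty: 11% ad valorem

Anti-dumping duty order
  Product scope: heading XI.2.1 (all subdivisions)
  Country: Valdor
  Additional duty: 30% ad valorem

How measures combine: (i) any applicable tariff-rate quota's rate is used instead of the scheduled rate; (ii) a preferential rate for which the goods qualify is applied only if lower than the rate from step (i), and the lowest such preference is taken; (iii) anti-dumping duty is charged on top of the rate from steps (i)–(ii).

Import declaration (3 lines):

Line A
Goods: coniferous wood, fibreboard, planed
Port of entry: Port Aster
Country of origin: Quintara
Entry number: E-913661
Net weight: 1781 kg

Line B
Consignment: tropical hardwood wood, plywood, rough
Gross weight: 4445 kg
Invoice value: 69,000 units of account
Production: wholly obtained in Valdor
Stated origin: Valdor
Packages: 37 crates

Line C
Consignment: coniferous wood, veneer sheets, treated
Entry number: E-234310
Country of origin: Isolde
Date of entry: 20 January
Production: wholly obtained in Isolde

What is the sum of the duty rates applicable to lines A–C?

102%

Line A: coniferous → XI.1; fibreboard → XI.1.1; planed → XI.1.1.3. Scheduled 34%. No special measure applies. → 34%.
Line B: tropical hardwood → XI.2; plywood → XI.2.1; rough → XI.2.1.3. Scheduled 37%. Valdor agreement on XI.1.2.1: XI.2.1.3 not covered; anti-dumping (Valdor, XI.2.1): +30%; total 37% + 30% = 67%. → 67%.
Line C: coniferous → XI.1; veneer sheets → XI.1.2; treated → XI.1.2.2. Scheduled 9%. quota on XI.1.2.2 open → in-quota 1%; Isolde agreement on XI.1.2: wholly obtained → 21% available; preference 21% not lower than 1% → no reduction. → 1%.
Sum: 34% + 67% + 1% = 102%.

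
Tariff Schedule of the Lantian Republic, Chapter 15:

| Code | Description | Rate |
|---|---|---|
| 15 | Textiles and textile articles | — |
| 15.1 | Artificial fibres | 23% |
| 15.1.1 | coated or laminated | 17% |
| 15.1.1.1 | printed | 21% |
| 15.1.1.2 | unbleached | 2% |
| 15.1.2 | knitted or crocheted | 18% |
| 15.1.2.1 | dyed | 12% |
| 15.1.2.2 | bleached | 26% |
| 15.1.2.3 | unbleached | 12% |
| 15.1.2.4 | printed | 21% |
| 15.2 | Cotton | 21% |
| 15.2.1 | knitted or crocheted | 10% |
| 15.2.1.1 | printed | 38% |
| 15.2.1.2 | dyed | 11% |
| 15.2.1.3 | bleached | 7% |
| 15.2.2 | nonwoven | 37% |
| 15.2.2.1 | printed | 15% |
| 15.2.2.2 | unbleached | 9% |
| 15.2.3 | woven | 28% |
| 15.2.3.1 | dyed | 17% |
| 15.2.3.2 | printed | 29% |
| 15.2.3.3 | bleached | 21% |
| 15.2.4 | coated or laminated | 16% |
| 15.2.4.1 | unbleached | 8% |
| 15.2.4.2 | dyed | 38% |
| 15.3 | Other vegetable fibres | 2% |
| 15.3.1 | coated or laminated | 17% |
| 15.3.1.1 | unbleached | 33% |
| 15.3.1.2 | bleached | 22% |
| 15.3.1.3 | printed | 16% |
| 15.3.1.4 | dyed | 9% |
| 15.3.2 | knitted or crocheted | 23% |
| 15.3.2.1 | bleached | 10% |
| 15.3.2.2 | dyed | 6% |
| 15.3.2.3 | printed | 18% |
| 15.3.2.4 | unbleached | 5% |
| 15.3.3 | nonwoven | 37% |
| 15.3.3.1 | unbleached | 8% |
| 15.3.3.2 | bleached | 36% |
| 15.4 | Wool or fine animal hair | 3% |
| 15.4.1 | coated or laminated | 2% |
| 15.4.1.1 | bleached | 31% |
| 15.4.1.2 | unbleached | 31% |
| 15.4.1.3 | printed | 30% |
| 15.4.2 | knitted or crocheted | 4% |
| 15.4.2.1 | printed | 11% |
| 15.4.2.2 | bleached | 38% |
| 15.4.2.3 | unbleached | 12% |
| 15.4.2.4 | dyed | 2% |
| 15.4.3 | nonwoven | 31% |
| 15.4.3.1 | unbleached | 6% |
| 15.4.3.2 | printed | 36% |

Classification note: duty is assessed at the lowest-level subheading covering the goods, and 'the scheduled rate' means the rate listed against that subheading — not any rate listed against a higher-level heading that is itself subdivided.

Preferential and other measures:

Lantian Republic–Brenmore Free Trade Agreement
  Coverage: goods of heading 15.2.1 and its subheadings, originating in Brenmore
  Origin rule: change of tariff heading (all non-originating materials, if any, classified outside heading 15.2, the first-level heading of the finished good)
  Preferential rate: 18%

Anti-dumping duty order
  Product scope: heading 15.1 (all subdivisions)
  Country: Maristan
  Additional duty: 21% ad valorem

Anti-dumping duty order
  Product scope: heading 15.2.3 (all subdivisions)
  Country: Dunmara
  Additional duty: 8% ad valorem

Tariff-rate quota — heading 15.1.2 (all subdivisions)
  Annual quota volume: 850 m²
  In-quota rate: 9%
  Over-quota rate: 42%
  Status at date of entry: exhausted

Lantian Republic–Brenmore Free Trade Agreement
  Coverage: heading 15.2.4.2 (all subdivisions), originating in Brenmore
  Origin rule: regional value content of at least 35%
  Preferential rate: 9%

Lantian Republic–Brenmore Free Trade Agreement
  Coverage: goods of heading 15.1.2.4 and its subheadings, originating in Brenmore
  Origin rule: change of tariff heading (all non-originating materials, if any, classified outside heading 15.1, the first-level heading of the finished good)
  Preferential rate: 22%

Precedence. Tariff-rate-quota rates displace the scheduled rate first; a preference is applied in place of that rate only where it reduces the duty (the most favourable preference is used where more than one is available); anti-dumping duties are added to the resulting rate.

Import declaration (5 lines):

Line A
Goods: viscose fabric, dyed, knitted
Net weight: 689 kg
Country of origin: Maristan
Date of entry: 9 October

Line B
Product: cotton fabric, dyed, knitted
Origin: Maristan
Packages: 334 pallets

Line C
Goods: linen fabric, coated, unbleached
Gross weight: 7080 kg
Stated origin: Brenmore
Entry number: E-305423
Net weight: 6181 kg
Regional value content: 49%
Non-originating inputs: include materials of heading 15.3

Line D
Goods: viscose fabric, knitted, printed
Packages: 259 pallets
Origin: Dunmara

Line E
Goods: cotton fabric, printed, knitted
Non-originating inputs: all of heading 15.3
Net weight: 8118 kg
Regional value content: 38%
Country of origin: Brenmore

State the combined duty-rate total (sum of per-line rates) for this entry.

167%

Line A: viscose → 15.1; knitted → 15.1.2; dyed → 15.1.2.1. Scheduled 12%. quota on 15.1.2 exhausted → over-quota 42%; anti-dumping (Maristan, 15.1): +21%; total 42% + 21% = 63%. → 63%.
Line B: cotton → 15.2; knitted → 15.2.1; dyed → 15.2.1.2. Scheduled 11%. No special measure applies. → 11%.
Line C: linen → 15.3; coated → 15.3.1; unbleached → 15.3.1.1. Scheduled 33%. Brenmore agreement on 15.2.1: 15.3.1.1 not covered; Brenmore agreement on 15.2.4.2: 15.3.1.1 not covered; Brenmore agreement on 15.1.2.4: 15.3.1.1 not covered. → 33%.
Line D: viscose → 15.1; knitted → 15.1.2; printed → 15.1.2.4. Scheduled 21%. quota on 15.1.2 exhausted → over-quota 42%. → 42%.
Line E: cotton → 15.2; knitted → 15.2.1; printed → 15.2.1.1. Scheduled 38%. Brenmore agreement on 15.2.1: CTH met → 18% available; Brenmore agreement on 15.2.4.2: 15.2.1.1 not covered; Brenmore agreement on 15.1.2.4: 15.2.1.1 not covered; preferential 18%. → 18%.
Sum: 63% + 11% + 33% + 42% + 18% = 167%.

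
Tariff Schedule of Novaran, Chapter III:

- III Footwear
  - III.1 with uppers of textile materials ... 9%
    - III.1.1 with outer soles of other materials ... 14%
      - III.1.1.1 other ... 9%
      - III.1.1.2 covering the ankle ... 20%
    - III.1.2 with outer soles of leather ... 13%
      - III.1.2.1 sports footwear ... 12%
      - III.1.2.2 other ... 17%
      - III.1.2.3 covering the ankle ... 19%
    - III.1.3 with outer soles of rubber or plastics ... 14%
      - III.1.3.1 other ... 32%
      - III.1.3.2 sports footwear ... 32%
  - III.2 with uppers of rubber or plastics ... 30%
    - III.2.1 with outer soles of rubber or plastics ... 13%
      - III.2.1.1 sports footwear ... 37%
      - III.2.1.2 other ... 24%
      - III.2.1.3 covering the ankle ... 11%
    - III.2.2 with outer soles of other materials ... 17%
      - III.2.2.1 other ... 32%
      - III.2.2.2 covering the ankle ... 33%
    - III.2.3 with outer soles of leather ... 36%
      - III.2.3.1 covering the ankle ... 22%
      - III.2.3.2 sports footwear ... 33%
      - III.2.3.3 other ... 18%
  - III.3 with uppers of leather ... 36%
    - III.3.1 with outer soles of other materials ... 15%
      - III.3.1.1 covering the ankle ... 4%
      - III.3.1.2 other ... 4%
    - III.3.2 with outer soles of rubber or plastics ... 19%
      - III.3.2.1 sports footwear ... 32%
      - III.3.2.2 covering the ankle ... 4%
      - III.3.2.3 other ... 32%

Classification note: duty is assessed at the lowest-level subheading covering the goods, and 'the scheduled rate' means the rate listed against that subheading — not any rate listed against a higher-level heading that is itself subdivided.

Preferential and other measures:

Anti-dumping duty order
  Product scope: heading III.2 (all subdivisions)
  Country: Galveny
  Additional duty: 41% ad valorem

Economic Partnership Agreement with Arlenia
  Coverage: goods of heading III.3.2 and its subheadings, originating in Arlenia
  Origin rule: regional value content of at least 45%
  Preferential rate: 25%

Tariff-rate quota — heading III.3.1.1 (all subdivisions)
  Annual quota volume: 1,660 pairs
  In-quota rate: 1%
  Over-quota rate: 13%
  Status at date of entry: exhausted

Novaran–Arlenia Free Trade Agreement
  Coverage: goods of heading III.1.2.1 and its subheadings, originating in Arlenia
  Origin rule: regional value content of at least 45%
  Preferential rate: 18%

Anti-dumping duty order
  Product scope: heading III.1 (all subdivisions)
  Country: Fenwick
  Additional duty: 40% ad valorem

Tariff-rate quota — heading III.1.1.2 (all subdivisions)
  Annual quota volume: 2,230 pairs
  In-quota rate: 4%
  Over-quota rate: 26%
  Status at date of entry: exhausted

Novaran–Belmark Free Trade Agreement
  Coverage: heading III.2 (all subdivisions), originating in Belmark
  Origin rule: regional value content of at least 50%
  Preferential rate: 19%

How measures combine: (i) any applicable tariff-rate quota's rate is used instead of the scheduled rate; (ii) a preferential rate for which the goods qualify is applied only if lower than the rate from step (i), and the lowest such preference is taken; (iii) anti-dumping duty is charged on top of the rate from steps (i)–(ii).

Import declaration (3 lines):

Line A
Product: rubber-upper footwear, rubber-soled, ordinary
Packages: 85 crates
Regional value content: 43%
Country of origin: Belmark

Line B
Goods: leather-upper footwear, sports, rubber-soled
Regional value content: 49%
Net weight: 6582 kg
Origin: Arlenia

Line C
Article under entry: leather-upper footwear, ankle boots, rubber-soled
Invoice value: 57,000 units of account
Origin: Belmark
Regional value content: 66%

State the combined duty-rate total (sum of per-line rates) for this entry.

Line A: rubber-upper → III.2; rubber-soled → III.2.1; ordinary → III.2.1.2. Scheduled 24%. Belmark agreement on III.2: RVC < 50%. → 24%.
Line B: leather-upper → III.3; rubber-soled → III.3.2; sports → III.3.2.1. Scheduled 32%. Arlenia agreement on III.3.2: RVC ≥ 45% → 25% available; Arlenia agreement on III.1.2.1: III.3.2.1 not covered; preferential 25%. → 25%.
Line C: leather-upper → III.3; rubber-soled → III.3.2; ankle boots → III.3.2.2. Scheduled 4%. Belmark agreement on III.2: III.3.2.2 not covered. → 4%.
Sum: 24% + 25% + 4% = 53%.

53%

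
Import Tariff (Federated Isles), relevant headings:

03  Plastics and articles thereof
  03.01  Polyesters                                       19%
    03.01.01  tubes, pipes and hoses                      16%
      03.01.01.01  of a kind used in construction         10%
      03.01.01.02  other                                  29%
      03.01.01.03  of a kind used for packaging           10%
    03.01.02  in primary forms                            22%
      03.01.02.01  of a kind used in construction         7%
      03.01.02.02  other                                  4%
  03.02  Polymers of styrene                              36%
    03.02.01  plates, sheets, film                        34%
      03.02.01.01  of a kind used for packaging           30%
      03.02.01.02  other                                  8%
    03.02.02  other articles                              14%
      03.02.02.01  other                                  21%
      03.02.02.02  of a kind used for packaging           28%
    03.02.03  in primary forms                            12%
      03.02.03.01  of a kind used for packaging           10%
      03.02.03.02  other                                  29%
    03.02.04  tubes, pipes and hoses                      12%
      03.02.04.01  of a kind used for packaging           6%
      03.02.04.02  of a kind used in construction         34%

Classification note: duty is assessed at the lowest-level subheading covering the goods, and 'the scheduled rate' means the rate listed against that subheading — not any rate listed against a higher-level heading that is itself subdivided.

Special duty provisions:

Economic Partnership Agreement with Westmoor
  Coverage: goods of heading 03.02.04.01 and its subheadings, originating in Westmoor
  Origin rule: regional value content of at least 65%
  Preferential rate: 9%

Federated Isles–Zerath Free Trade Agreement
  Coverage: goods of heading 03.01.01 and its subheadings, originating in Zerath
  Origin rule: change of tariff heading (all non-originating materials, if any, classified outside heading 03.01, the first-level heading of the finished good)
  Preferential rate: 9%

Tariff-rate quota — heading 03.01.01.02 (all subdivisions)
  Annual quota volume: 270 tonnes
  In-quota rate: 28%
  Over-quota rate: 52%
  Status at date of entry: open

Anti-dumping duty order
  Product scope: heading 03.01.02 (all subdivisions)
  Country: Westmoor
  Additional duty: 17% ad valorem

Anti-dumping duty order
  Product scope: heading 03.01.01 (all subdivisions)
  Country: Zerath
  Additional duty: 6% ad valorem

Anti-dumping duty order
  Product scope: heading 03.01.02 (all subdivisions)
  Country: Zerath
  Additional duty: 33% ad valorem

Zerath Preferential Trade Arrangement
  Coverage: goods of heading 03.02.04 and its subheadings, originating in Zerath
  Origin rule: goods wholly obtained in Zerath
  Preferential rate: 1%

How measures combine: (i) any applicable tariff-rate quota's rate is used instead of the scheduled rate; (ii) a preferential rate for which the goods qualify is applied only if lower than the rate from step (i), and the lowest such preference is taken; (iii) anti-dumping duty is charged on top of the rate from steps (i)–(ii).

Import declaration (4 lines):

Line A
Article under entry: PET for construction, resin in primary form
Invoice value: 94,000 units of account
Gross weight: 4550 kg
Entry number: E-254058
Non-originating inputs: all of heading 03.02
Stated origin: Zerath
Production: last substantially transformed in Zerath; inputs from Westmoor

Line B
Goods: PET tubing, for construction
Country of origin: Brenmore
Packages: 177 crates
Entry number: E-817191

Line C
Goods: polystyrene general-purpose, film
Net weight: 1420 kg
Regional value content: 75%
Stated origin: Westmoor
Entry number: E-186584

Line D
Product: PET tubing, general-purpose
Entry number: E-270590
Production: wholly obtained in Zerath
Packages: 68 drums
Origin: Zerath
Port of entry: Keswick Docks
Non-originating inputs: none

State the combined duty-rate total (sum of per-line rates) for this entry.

Line A: PET → 03.01; resin in primary form → 03.01.02; for construction → 03.01.02.01. Scheduled 7%. Zerath agreement on 03.01.01: 03.01.02.01 not covered; Zerath agreement on 03.02.04: 03.01.02.01 not covered; anti-dumping (Zerath, 03.01.02): +33%; total 7% + 33% = 40%. → 40%.
Line B: PET → 03.01; tubing → 03.01.01; for construction → 03.01.01.01. Scheduled 10%. No special measure applies. → 10%.
Line C: polystyrene → 03.02; film → 03.02.01; general-purpose → 03.02.01.02. Scheduled 8%. Westmoor agreement on 03.02.04.01: 03.02.01.02 not covered. → 8%.
Line D: PET → 03.01; tubing → 03.01.01; general-purpose → 03.01.01.02. Scheduled 29%. quota on 03.01.01.02 open → in-quota 28%; Zerath agreement on 03.01.01: CTH met → 9% available; Zerath agreement on 03.02.04: 03.01.01.02 not covered; preferential 9%; anti-dumping (Zerath, 03.01.01): +6%; total 9% + 6% = 15%. → 15%.
Sum: 40% + 10% + 8% + 15% = 73%.

73%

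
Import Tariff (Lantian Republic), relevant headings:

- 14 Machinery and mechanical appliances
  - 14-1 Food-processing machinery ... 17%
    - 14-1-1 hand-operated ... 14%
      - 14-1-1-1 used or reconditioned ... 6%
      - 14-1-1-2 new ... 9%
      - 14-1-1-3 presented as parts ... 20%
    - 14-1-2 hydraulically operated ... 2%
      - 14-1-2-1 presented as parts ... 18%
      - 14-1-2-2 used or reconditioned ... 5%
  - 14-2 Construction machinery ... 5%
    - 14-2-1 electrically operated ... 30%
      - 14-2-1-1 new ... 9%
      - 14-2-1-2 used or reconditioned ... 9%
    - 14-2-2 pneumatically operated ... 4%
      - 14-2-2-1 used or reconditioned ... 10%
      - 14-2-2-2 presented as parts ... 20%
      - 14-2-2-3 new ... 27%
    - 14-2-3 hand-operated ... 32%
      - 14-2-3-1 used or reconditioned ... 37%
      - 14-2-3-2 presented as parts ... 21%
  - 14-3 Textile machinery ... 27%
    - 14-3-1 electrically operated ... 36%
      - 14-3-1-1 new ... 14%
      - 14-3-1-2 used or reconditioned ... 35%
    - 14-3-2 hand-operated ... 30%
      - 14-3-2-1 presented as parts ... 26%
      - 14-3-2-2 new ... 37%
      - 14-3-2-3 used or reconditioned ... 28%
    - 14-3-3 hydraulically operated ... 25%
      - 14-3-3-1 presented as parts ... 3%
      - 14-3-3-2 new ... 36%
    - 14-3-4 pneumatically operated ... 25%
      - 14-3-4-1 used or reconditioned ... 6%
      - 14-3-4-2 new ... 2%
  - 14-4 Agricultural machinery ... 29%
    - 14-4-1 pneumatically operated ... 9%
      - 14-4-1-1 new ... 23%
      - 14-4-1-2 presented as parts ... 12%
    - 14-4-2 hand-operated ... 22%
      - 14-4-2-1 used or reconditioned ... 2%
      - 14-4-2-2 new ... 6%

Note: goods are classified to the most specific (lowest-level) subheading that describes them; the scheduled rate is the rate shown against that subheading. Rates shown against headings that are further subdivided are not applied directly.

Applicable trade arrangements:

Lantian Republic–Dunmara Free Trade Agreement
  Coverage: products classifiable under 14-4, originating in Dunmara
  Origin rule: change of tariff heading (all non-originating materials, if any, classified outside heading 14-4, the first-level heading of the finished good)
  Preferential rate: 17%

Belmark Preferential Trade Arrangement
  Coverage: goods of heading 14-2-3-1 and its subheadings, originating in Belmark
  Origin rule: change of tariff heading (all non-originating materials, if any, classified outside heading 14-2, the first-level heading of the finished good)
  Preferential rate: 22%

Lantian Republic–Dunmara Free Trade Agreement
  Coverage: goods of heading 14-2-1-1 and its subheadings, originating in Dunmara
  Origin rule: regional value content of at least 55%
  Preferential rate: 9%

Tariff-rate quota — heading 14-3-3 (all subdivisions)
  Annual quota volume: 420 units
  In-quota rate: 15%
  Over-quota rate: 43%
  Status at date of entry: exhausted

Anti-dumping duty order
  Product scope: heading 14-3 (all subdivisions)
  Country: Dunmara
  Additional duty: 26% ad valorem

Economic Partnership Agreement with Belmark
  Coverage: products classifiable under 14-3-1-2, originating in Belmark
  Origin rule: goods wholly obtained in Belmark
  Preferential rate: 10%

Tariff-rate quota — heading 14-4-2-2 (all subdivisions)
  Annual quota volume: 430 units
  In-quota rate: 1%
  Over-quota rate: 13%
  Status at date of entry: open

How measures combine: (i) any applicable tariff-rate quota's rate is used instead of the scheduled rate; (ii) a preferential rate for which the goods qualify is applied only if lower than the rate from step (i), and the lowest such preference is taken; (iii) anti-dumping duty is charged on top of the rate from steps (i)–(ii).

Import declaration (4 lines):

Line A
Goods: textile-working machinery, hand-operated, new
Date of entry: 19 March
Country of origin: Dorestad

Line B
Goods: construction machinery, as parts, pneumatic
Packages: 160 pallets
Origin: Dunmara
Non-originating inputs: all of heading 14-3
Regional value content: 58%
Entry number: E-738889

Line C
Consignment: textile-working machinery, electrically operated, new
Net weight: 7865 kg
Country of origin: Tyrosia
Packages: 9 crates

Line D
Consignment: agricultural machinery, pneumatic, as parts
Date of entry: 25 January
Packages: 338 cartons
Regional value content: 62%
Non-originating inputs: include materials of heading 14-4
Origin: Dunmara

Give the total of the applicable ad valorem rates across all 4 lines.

Line A: textile-working → 14-3; hand-operated → 14-3-2; new → 14-3-2-2. Scheduled 37%. No special measure applies. → 37%.
Line B: construction → 14-2; pneumatic → 14-2-2; as parts → 14-2-2-2. Scheduled 20%. Dunmara agreement on 14-4: 14-2-2-2 not covered; Dunmara agreement on 14-2-1-1: 14-2-2-2 not covered. → 20%.
Line C: textile-working → 14-3; electrically operated → 14-3-1; new → 14-3-1-1. Scheduled 14%. No special measure applies. → 14%.
Line D: agricultural → 14-4; pneumatic → 14-4-1; as parts → 14-4-1-2. Scheduled 12%. Dunmara agreement on 14-4: CTH not met; Dunmara agreement on 14-2-1-1: 14-4-1-2 not covered. → 12%.
Sum: 37% + 20% + 14% + 12% = 83%.

83%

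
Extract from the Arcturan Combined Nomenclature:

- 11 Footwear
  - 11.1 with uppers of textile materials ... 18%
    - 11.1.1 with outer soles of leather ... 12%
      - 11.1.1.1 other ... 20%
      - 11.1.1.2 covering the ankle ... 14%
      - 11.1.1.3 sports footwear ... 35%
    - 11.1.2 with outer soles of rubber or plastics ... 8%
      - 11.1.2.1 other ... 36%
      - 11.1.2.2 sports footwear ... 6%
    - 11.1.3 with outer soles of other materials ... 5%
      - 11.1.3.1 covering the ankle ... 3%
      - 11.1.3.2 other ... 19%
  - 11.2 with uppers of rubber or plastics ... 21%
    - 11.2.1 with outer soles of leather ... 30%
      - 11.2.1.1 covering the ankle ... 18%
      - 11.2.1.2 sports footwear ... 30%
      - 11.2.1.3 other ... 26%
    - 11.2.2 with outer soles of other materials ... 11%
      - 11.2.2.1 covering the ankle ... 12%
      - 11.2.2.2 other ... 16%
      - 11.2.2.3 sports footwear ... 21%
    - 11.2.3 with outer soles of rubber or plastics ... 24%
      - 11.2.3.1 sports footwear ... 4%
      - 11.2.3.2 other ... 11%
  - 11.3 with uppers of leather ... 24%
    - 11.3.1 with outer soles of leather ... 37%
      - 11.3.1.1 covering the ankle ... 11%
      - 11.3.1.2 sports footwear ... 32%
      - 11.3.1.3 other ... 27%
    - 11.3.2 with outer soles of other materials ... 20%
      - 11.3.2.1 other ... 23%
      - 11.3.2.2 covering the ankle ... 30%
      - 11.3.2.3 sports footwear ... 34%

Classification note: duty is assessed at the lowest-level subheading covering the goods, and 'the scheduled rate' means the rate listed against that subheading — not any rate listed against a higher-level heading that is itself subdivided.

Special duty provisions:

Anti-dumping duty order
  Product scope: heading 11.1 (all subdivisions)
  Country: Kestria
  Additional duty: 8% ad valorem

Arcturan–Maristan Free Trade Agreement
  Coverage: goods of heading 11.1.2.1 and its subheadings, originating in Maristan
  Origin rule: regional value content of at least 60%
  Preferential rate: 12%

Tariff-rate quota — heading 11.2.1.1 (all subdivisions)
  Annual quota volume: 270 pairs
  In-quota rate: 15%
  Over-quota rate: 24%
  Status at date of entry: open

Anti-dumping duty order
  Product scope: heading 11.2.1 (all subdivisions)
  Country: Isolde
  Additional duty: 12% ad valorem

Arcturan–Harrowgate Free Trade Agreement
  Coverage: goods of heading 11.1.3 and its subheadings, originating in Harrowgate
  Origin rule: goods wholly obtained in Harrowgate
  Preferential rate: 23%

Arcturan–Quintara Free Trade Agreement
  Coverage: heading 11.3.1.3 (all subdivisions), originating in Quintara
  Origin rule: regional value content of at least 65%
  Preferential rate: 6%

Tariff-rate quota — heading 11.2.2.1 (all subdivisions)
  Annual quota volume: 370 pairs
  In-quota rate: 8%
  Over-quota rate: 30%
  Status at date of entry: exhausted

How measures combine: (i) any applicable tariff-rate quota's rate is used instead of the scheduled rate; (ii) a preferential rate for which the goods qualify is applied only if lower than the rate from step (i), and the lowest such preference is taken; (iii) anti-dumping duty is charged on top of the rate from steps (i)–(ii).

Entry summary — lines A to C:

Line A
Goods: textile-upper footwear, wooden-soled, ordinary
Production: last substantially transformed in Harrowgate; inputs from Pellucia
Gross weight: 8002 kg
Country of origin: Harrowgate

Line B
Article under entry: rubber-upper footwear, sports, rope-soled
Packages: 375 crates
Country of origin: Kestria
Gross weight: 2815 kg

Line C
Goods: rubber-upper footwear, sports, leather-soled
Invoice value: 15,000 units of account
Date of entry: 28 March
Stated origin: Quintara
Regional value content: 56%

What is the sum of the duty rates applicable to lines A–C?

Line A: textile-upper → 11.1; wooden-soled → 11.1.3; ordinary → 11.1.3.2. Scheduled 19%. Harrowgate agreement on 11.1.3: not wholly obtained. → 19%.
Line B: rubber-upper → 11.2; rope-soled → 11.2.2; sports → 11.2.2.3. Scheduled 21%. No special measure applies. → 21%.
Line C: rubber-upper → 11.2; leather-soled → 11.2.1; sports → 11.2.1.2. Scheduled 30%. Quintara agreement on 11.3.1.3: 11.2.1.2 not covered. → 30%.
Sum: 19% + 21% + 30% = 70%.

70%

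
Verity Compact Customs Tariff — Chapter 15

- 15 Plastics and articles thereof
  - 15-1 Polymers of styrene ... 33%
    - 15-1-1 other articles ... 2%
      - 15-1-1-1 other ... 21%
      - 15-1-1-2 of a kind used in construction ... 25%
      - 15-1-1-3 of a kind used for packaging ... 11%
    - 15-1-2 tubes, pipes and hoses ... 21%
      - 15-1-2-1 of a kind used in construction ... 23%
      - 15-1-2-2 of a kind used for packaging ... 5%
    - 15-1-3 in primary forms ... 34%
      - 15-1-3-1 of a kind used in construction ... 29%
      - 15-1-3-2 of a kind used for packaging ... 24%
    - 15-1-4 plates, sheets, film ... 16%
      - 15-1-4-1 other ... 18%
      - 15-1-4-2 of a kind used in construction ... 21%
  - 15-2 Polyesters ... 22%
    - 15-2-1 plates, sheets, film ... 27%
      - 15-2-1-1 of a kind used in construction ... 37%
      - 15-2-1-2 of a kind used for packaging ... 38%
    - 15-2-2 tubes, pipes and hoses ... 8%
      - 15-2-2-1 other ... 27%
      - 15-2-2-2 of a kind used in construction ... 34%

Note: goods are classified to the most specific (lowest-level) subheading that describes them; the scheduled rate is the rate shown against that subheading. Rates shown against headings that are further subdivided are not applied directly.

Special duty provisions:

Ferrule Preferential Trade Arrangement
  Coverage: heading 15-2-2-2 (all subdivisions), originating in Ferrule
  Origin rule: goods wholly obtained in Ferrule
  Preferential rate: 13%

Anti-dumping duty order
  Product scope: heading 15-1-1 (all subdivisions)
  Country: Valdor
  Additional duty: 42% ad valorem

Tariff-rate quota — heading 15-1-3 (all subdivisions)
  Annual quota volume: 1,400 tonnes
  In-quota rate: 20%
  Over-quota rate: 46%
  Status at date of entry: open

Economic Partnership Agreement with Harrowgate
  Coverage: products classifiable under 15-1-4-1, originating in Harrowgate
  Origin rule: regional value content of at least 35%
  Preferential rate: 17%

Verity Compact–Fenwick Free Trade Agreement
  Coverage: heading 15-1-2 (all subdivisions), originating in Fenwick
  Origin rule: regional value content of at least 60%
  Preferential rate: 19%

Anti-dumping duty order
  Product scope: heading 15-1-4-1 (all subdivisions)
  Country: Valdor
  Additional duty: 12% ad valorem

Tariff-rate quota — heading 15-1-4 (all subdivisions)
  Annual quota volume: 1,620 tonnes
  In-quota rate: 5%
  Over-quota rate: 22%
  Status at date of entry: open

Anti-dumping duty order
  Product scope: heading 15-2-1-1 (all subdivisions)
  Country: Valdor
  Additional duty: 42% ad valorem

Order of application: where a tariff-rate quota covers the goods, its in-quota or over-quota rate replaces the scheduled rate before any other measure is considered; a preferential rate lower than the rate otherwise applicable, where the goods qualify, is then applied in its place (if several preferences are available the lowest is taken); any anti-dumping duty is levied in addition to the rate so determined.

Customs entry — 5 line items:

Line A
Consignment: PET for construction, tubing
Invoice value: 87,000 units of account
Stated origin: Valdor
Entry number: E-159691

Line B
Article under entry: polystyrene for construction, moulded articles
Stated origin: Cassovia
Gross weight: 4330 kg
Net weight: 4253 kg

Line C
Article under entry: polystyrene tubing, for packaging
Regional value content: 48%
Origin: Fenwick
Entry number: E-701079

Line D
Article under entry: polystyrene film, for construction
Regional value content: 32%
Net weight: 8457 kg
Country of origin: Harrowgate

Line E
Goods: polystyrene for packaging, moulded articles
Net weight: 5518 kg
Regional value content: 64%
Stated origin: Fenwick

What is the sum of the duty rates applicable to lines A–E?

Line A: PET → 15-2; tubing → 15-2-2; for construction → 15-2-2-2. Scheduled 34%. No special measure applies. → 34%.
Line B: polystyrene → 15-1; moulded articles → 15-1-1; for construction → 15-1-1-2. Scheduled 25%. No special measure applies. → 25%.
Line C: polystyrene → 15-1; tubing → 15-1-2; for packaging → 15-1-2-2. Scheduled 5%. Fenwick agreement on 15-1-2: RVC < 60%. → 5%.
Line D: polystyrene → 15-1; film → 15-1-4; for construction → 15-1-4-2. Scheduled 21%. quota on 15-1-4 open → in-quota 5%; Harrowgate agreement on 15-1-4-1: 15-1-4-2 not covered. → 5%.
Line E: polystyrene → 15-1; moulded articles → 15-1-1; for packaging → 15-1-1-3. Scheduled 11%. Fenwick agreement on 15-1-2: 15-1-1-3 not covered. → 11%.
Sum: 34% + 25% + 5% + 5% + 11% = 80%.

80%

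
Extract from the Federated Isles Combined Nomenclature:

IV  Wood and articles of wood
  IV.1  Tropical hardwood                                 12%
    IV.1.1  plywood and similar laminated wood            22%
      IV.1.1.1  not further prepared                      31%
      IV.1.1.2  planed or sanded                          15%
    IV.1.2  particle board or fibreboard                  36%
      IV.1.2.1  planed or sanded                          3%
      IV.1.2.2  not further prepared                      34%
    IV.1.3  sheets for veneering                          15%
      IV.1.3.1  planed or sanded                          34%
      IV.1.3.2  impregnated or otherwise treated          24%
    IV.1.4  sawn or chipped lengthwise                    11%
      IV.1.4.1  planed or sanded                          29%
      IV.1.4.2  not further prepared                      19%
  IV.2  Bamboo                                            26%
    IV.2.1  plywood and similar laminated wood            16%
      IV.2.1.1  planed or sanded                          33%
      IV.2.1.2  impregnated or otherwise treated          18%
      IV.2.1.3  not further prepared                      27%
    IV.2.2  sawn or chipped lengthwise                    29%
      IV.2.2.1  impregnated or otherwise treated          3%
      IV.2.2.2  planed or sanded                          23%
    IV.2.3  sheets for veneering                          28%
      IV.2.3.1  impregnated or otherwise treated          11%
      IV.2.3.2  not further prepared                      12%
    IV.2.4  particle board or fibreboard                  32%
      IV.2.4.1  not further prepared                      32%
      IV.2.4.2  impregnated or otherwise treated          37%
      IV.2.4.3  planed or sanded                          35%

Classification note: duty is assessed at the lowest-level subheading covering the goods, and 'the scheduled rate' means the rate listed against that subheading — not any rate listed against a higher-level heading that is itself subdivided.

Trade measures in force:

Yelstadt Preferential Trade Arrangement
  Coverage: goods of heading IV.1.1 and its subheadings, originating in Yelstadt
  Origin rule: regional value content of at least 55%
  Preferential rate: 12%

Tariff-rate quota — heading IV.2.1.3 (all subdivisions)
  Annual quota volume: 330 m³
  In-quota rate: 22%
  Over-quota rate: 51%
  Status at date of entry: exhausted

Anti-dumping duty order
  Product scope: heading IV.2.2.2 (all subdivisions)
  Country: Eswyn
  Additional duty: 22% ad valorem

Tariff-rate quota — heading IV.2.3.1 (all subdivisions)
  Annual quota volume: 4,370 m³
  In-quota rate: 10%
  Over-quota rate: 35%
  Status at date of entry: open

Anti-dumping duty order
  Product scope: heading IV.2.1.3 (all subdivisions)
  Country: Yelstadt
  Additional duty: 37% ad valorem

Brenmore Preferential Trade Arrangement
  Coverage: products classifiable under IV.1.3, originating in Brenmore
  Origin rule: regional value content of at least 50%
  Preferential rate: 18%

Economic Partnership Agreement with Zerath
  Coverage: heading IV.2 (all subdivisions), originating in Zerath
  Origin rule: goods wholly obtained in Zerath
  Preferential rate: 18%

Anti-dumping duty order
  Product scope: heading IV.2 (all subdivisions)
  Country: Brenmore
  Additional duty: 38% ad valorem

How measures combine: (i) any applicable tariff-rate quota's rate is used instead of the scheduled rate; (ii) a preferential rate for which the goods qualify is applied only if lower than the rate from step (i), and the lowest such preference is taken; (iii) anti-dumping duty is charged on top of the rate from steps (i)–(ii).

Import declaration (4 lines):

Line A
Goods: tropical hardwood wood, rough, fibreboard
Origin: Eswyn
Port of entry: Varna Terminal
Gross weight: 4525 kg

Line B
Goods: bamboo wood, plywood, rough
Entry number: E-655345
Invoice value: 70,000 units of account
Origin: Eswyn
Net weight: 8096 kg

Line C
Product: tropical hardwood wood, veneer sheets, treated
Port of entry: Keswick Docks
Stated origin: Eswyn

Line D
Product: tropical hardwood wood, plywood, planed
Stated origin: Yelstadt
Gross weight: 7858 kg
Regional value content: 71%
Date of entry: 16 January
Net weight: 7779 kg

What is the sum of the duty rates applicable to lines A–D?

121%

Line A: tropical hardwood → IV.1; fibreboard → IV.1.2; rough → IV.1.2.2. Scheduled 34%. No special measure applies. → 34%.
Line B: bamboo → IV.2; plywood → IV.2.1; rough → IV.2.1.3. Scheduled 27%. quota on IV.2.1.3 exhausted → over-quota 51%. → 51%.
Line C: tropical hardwood → IV.1; veneer sheets → IV.1.3; treated → IV.1.3.2. Scheduled 24%. No special measure applies. → 24%.
Line D: tropical hardwood → IV.1; plywood → IV.1.1; planed → IV.1.1.2. Scheduled 15%. Yelstadt agreement on IV.1.1: RVC ≥ 55% → 12% available; preferential 12%. → 12%.
Sum: 34% + 51% + 24% + 12% = 121%.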